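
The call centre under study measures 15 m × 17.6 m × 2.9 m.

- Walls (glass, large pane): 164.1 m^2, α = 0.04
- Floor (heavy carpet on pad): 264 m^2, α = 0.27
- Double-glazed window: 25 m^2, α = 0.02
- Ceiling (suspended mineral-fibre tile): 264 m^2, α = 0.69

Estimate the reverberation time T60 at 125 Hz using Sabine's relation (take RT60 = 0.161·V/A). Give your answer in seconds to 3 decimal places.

0.473 s

Summing Sᵢαᵢ: 6.564 + 71.280 + 0.500 + 182.160 → A = 260.504 sabins.
Room volume: 765.6 m³.
RT60 = 0.161 · V / A = 0.161 × 765.6 / 260.504 = 0.473 s.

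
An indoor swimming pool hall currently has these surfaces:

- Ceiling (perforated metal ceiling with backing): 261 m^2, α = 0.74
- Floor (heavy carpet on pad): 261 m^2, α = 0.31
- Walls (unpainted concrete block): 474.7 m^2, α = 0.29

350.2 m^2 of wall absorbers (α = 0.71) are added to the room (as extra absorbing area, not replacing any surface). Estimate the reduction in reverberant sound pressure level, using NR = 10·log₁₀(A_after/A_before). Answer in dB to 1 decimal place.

2.1 dB

Total absorption A_before = 261*0.74 + 261*0.31 + 474.7*0.29
  = 193.140 + 80.910 + 137.663 = 411.713 m^2 sabins.
Treatment contributes 350.2·0.71 = 248.642 sabins.
New total A_after = 660.355 sabins.
NR = 10·log₁₀(660.355/411.713) = 2.1 dB.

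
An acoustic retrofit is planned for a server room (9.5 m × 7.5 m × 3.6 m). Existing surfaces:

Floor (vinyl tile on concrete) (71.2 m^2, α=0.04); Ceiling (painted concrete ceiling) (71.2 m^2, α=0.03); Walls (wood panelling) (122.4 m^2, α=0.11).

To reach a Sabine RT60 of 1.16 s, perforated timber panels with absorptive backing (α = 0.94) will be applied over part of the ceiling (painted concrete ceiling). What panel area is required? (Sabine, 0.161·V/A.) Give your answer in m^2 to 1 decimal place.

Equivalent absorption area: A₁ = 71.2×0.04 + 71.2×0.03 + 122.4×0.11 = 18.448 m^2.
Required A₂ = 0.161·256.5/1.16 = 35.600 sabins.
ΔA needed = 35.600 − 18.448 = 17.152 sabins.
Each m^2 of panel replacing the ceiling (painted concrete ceiling) adds (0.94 − 0.03) = 0.91 sabins.
Area = ΔA/Δα = 17.152/0.91 = 18.8 m^2.

18.8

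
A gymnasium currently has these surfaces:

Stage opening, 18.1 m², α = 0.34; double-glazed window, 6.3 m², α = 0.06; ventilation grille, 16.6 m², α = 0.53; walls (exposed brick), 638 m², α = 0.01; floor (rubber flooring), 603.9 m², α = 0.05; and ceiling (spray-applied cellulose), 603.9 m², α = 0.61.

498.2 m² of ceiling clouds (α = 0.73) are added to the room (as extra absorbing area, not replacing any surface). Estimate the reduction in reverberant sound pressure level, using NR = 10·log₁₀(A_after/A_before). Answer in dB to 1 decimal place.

2.7 dB

A_before = Σ Sᵢαᵢ = 18.1×0.34 + 6.3×0.06 + 16.6×0.53 + 638×0.01 + 603.9×0.05 + 603.9×0.61 = 420.284 sabins.
Treatment contributes 498.2·0.73 = 363.686 sabins.
A_after = 420.284 + 363.686 = 783.970 sabins.
Reduction = 10 log₁₀(A_after/A_before) = 10 log₁₀(1.8653) = 2.7 dB.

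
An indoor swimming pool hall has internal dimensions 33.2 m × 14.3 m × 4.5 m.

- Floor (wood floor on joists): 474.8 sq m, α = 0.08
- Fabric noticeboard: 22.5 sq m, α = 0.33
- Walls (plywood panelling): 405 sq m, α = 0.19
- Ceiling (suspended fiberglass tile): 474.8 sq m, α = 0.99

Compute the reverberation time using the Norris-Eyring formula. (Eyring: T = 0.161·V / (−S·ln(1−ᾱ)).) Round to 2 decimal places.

0.44 sec

S = Σ Sᵢ = 1377.1 sq m.
Absorption A = 474.8·0.08 + 22.5·0.33 + 405·0.19 + 474.8·0.99 = 592.411 sabins.
ᾱ = 592.411 / 1377.1 = 0.4302.
−S·ln(1−ᾱ) = −1377.1 × ln(1 − 0.4302) = 774.577.
V = 33.2 × 14.3 × 4.5 = 2136.42 m³.
RT60 = 0.161 × 2136.42 / 774.577 = 0.44 s.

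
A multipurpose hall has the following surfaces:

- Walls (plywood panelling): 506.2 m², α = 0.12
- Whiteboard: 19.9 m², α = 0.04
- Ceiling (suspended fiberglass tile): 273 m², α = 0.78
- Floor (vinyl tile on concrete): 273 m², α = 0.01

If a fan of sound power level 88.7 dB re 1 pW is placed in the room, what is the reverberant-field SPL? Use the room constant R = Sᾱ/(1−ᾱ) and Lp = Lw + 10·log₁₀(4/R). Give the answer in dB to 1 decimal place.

69.0 dB

Σ(Sᵢαᵢ) = 506.2×0.12 + 19.9×0.04 + 273×0.78 + 273×0.01 = 277.210; total area S = 1072.1 m².
ᾱ = 0.2586, so room constant R = A/(1−ᾱ) = 373.901 m².
Lp = Lw + 10 log₁₀(4/R) = 88.7 -19.71 = 69.0 dB.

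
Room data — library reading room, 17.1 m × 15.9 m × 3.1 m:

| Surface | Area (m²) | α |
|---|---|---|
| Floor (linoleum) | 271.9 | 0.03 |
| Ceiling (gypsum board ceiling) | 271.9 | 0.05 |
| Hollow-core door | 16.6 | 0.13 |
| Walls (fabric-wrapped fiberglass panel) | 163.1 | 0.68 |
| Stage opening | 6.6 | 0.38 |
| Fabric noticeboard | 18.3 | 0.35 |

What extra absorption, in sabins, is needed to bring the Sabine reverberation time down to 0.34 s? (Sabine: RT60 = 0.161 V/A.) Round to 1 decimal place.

Equivalent absorption area: A₁ = 271.9·0.03 + 271.9·0.05 + 16.6·0.13 + 163.1·0.68 + 6.6·0.38 + 18.3·0.35 = 143.731 m².
For T = 0.34 s, need A₂ = 0.161·V/T = 0.161·842.859/0.34 = 399.119 sabins.
ΔA = A₂ − A₁ = 399.119 − 143.731 = 255.4 sabins.

255.4 sabins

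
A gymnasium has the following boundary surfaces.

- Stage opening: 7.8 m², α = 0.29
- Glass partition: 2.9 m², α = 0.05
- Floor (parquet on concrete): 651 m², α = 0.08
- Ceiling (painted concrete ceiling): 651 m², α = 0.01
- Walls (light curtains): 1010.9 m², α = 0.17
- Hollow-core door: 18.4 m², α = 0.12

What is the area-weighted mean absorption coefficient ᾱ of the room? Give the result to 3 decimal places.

S = Σ Sᵢ = 7.8 + 2.9 + 651 + 651 + 1010.9 + 18.4 = 2342.0 m².
Weighted sum Σ Sα = 235.058.
ᾱ = 235.058 / 2342.0 = 0.100.

0.100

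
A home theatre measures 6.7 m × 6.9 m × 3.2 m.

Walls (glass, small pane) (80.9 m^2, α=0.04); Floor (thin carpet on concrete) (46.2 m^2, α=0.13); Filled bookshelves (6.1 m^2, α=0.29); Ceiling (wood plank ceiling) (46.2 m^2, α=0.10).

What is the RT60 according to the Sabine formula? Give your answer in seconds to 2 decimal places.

Summing Sᵢαᵢ: 3.236 + 6.006 + 1.769 + 4.620 → A = 15.631 sabins.
Volume V = 6.7 × 6.9 × 3.2 = 147.936 m³.
Sabine: RT60 = 0.161 × 147.936 / 15.631 = 1.52 s.

1.52 s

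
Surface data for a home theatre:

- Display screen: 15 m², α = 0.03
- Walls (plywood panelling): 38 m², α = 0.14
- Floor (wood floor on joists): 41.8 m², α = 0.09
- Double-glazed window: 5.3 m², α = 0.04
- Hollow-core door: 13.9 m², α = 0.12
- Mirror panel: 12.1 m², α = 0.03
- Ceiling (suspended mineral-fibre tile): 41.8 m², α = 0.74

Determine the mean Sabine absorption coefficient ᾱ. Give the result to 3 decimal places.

0.254

S = Σ Sᵢ = 15 + 38 + 41.8 + 5.3 + 13.9 + 12.1 + 41.8 = 167.9 m².
Σ(Sᵢαᵢ) = 15×0.03 + 38×0.14 + 41.8×0.09 + 5.3×0.04 + 13.9×0.12 + 12.1×0.03 + 41.8×0.74 = 42.707.
ᾱ = A/S = 0.254.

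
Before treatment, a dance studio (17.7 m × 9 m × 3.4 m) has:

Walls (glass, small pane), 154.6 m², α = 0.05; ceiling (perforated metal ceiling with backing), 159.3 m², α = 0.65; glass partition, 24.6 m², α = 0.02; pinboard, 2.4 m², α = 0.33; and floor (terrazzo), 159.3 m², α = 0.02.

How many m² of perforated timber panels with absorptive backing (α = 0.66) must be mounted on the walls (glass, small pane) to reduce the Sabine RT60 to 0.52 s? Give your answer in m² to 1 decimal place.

85.2

Summing Sᵢαᵢ: 7.730 + 103.545 + 0.492 + 0.792 + 3.186 → A₁ = 115.745 sabins.
V = 541.62 m³. Target absorption A₂ = 0.161 × 541.62 / 0.52 = 167.694 sabins.
ΔA needed = 167.694 − 115.745 = 51.949 sabins.
Net gain per m²: Δα = 0.66 − 0.05 = 0.61.
Area = ΔA/Δα = 51.949/0.61 = 85.2 m².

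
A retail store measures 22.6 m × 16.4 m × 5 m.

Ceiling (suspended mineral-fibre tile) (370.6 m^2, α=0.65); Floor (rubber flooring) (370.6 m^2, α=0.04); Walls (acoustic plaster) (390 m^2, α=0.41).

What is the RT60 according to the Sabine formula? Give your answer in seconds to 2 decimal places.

0.72 sec

Total absorption A = 370.6·0.65 + 370.6·0.04 + 390·0.41
  = 240.890 + 14.824 + 159.900 = 415.614 m^2 sabins.
Room volume: 1853.2 m³.
Sabine: RT60 = 0.161 × 1853.2 / 415.614 = 0.72 s.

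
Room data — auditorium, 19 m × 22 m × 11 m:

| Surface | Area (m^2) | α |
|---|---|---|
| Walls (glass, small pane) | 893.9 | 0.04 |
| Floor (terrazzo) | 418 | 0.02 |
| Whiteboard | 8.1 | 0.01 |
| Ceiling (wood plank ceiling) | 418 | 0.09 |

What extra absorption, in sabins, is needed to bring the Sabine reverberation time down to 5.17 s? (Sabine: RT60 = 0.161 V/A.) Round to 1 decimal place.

61.4 sabins

A₁ = Σ Sᵢαᵢ = 893.9*0.04 + 418*0.02 + 8.1*0.01 + 418*0.09 = 81.817 sabins.
Target A₂ = 0.161·4598/5.17 = 143.187 sabins (V = 4598 m³).
Shortfall: 143.187 − 81.817 = 61.4 sabins.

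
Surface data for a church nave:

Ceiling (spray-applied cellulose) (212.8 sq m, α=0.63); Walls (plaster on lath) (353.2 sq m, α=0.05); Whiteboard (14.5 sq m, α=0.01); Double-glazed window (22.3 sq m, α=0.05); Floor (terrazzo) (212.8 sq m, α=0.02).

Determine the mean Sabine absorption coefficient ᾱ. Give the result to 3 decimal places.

S = Σ Sᵢ = 212.8 + 353.2 + 14.5 + 22.3 + 212.8 = 815.6 sq m.
Σ(Sᵢαᵢ) = 212.8×0.63 + 353.2×0.05 + 14.5×0.01 + 22.3×0.05 + 212.8×0.02 = 157.240.
ᾱ = A/S = 0.193.

0.193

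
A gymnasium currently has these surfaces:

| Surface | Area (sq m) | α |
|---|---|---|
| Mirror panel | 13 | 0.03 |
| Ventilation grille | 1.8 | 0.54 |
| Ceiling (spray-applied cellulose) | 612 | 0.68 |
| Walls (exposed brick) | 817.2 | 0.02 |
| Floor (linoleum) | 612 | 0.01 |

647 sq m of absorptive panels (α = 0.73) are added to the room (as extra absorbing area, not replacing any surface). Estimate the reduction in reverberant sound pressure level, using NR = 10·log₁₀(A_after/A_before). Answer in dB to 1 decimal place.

Total absorption A_before = 13·0.03 + 1.8·0.54 + 612·0.68 + 817.2·0.02 + 612·0.01
  = 0.390 + 0.972 + 416.160 + 16.344 + 6.120 = 439.986 sq m sabins.
Added absorption = 647 × 0.73 = 472.310 sabins.
New total A_after = 912.296 sabins.
NR = 10·log₁₀(912.296/439.986) = 3.2 dB.

3.2 dB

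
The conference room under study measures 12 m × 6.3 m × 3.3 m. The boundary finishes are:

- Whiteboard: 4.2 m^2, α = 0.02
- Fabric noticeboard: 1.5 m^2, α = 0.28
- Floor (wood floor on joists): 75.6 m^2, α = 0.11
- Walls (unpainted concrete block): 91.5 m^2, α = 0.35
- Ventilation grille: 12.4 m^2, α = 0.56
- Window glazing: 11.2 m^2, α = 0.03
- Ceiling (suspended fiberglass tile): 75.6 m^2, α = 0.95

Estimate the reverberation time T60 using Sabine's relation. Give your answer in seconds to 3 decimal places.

Summing Sᵢαᵢ: 0.084 + 0.420 + 8.316 + 32.025 + 6.944 + 0.336 + 71.820 → A = 119.945 sabins.
Room volume: 249.48 m³.
T = 0.161 V/A = 0.161·249.48/119.945 = 0.335 s.

0.335 sec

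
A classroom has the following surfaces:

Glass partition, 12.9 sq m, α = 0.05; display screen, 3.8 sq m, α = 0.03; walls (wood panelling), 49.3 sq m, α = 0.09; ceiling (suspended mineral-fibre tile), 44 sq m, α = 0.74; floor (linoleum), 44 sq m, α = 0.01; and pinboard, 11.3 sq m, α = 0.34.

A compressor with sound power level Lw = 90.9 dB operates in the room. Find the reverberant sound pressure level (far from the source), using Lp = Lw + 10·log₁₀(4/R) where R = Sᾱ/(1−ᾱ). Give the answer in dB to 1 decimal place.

Σ(Sᵢαᵢ) = 12.9·0.05 + 3.8·0.03 + 49.3·0.09 + 44·0.74 + 44·0.01 + 11.3·0.34 = 42.038; total area S = 165.3 sq m.
ᾱ = 42.038/165.3 = 0.2543; R = Sᾱ/(1−ᾱ) = 42.038/(1−0.2543) = 56.374 sq m.
Lp = 90.9 + 10·log₁₀(4/56.374) = 90.9 + (-11.49) = 79.4 dB.

79.4 dB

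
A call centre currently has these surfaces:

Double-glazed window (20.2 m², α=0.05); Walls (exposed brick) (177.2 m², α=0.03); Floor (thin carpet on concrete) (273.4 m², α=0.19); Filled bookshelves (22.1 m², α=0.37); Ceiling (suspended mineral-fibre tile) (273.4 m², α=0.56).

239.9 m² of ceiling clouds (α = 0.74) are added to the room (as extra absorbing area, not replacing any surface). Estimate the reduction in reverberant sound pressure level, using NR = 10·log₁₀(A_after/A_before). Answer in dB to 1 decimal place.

A_before = Σ Sᵢαᵢ = 20.2×0.05 + 177.2×0.03 + 273.4×0.19 + 22.1×0.37 + 273.4×0.56 = 219.553 sabins.
Added absorption = 239.9 × 0.74 = 177.526 sabins.
A_after = 219.553 + 177.526 = 397.079 sabins.
Reduction = 10 log₁₀(A_after/A_before) = 10 log₁₀(1.8086) = 2.6 dB.

2.6 dB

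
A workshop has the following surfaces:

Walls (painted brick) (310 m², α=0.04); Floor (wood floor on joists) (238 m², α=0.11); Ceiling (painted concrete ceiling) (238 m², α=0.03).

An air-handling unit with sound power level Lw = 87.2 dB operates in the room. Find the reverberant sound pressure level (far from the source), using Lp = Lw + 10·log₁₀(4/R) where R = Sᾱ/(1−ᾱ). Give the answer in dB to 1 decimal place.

76.4 dB

A = 45.720 sabins; S = 786.0 m².
ᾱ = 45.720/786.0 = 0.0582; R = Sᾱ/(1−ᾱ) = 45.720/(1−0.0582) = 48.545 m².
Lp = 87.2 + 10·log₁₀(4/48.545) = 87.2 + (-10.84) = 76.4 dB.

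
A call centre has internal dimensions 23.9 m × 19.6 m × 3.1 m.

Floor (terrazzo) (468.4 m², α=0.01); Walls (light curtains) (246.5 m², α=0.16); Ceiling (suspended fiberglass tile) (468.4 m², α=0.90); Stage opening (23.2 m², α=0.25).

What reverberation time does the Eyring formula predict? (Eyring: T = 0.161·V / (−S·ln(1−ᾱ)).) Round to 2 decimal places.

Total surface area S = 468.4 + 246.5 + 468.4 + 23.2 = 1206.5 m².
Absorption A = 468.4×0.01 + 246.5×0.16 + 468.4×0.90 + 23.2×0.25 = 471.484 sabins.
Mean coefficient ᾱ = A/S = 0.3908.
Eyring denominator: −S ln(1−ᾱ) = 597.952.
V = 23.9 × 19.6 × 3.1 = 1452.164 m³.
RT60 = 0.161 × 1452.164 / 597.952 = 0.39 s.

0.39 s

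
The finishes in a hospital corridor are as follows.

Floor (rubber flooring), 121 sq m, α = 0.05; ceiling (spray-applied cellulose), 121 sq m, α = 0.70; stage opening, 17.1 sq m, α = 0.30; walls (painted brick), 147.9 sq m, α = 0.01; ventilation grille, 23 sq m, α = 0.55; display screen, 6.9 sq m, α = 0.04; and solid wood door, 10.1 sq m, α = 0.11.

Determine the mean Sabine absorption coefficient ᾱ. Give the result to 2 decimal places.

Total surface area S = 447.0 sq m.
A = 121*0.05 + 121*0.70 + 17.1*0.30 + 147.9*0.01 + 23*0.55 + 6.9*0.04 + 10.1*0.11 = 111.396 sabins.
ᾱ = A/S = 0.25.

0.25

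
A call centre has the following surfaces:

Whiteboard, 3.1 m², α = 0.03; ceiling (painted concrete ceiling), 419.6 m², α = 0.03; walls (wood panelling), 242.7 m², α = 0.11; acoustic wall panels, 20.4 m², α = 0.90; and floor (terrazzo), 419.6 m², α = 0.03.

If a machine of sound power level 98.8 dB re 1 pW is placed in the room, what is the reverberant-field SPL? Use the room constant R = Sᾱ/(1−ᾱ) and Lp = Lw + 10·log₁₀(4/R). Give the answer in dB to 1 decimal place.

86.1 dB

A = 70.326 sabins; S = 1105.4 m².
ᾱ = 70.326/1105.4 = 0.0636; R = Sᾱ/(1−ᾱ) = 70.326/(1−0.0636) = 75.103 m².
Lp = Lw + 10 log₁₀(4/R) = 98.8 -12.74 = 86.1 dB.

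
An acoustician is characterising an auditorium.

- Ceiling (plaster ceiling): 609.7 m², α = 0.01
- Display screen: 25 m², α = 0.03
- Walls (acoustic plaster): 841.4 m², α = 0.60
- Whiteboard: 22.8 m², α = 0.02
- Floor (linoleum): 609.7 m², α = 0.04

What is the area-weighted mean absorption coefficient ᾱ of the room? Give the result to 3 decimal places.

S = Σ Sᵢ = 609.7 + 25 + 841.4 + 22.8 + 609.7 = 2108.6 m².
A = 609.7×0.01 + 25×0.03 + 841.4×0.60 + 22.8×0.02 + 609.7×0.04 = 536.531 sabins.
ᾱ = 536.531 / 2108.6 = 0.254.

0.254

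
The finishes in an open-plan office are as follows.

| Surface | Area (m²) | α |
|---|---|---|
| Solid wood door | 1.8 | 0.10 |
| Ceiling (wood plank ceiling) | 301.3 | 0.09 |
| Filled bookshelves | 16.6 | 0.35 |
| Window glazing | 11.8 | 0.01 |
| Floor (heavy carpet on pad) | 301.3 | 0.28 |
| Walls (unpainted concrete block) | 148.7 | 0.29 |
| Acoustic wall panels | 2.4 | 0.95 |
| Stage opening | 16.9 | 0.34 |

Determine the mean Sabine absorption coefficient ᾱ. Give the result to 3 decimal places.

0.211

Total surface area S = 800.8 m².
A = 1.8*0.10 + 301.3*0.09 + 16.6*0.35 + 11.8*0.01 + 301.3*0.28 + 148.7*0.29 + 2.4*0.95 + 16.9*0.34 = 168.738 sabins.
ᾱ = 168.738 / 800.8 = 0.211.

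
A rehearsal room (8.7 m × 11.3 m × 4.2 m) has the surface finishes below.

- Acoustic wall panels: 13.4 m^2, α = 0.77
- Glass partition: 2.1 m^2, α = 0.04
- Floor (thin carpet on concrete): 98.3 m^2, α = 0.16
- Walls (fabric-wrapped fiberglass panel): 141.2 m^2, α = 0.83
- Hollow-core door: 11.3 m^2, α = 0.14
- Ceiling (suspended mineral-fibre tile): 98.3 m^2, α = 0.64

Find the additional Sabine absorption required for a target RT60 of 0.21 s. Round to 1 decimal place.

Summing Sᵢαᵢ: 10.318 + 0.084 + 15.728 + 117.196 + 1.582 + 62.912 → A₁ = 207.820 sabins.
V = 412.902 m³. Required absorption A₂ = 0.161 × 412.902 / 0.21 = 316.558 sabins.
Additional absorption ΔA = 316.558 − 207.820 = 108.7 sabins.

108.7 sabins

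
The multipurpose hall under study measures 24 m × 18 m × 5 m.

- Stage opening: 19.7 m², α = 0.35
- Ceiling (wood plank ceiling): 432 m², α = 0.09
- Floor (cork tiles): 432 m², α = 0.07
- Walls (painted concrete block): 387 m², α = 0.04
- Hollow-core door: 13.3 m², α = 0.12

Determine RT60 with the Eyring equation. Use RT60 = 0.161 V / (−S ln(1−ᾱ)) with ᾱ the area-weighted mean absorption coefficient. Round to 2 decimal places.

3.60 s

Total surface area S = 19.7 + 432 + 432 + 387 + 13.3 = 1284.0 m².
Σ(Sᵢαᵢ) = 19.7·0.35 + 432·0.09 + 432·0.07 + 387·0.04 + 13.3·0.12 = 93.091.
Mean coefficient ᾱ = A/S = 0.0725.
Eyring denominator: −S ln(1−ᾱ) = 96.637.
V = 24 × 18 × 5 = 2160 m³.
RT60 = 0.161 × 2160 / 96.637 = 3.60 s.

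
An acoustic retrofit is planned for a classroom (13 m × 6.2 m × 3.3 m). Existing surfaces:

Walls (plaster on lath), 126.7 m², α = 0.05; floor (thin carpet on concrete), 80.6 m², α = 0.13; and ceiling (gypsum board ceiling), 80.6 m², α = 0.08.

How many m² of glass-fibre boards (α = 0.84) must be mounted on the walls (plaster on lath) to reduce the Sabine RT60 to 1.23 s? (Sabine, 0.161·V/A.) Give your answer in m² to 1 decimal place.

Equivalent absorption area: A₁ = 126.7·0.05 + 80.6·0.13 + 80.6·0.08 = 23.261 m².
Required A₂ = 0.161·265.98/1.23 = 34.815 sabins.
ΔA needed = 34.815 − 23.261 = 11.554 sabins.
Each m² of panel replacing the walls (plaster on lath) adds (0.84 − 0.05) = 0.79 sabins.
Panel area = 11.554 / 0.79 = 14.6 m².

14.6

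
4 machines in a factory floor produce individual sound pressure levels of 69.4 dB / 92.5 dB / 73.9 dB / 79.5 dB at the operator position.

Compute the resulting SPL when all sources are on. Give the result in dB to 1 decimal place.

92.8 dB

Σ 10^(Lᵢ/10) = 1.901e+09.
L_total = 10·log₁₀(1.901e+09) = 92.8 dB.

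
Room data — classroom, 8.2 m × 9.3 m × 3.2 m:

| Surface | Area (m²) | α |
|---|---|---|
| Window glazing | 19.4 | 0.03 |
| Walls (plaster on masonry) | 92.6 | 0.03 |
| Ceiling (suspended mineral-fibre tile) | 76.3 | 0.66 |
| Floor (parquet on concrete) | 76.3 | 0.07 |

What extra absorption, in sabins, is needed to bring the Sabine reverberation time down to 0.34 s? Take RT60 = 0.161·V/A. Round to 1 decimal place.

Equivalent absorption area: A₁ = 19.4*0.03 + 92.6*0.03 + 76.3*0.66 + 76.3*0.07 = 59.059 m².
V = 244.032 m³. Required absorption A₂ = 0.161 × 244.032 / 0.34 = 115.556 sabins.
ΔA = A₂ − A₁ = 115.556 − 59.059 = 56.5 sabins.

56.5 sabins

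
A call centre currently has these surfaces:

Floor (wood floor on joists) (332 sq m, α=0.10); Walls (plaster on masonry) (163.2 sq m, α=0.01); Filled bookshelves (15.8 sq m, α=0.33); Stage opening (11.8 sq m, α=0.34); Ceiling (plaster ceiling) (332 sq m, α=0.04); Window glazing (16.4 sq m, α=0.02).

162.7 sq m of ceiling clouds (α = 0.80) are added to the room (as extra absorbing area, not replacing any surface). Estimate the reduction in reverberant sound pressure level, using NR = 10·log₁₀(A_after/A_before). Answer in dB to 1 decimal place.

Summing Sᵢαᵢ: 33.200 + 1.632 + 5.214 + 4.012 + 13.280 + 0.328 → A_before = 57.666 sabins.
Treatment contributes 162.7·0.80 = 130.160 sabins.
New total A_after = 187.826 sabins.
Reduction = 10 log₁₀(A_after/A_before) = 10 log₁₀(3.2571) = 5.1 dB.

5.1 dB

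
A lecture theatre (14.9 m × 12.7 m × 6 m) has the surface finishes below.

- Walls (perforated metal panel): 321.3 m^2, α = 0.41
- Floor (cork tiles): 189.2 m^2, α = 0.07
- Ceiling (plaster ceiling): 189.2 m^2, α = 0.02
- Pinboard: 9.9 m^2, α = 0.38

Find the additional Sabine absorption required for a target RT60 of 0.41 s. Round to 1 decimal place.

293.3 sabins

Total absorption A₁ = 321.3×0.41 + 189.2×0.07 + 189.2×0.02 + 9.9×0.38
  = 131.733 + 13.244 + 3.784 + 3.762 = 152.523 m^2 sabins.
V = 1135.38 m³. Required absorption A₂ = 0.161 × 1135.38 / 0.41 = 445.844 sabins.
ΔA = A₂ − A₁ = 445.844 − 152.523 = 293.3 sabins.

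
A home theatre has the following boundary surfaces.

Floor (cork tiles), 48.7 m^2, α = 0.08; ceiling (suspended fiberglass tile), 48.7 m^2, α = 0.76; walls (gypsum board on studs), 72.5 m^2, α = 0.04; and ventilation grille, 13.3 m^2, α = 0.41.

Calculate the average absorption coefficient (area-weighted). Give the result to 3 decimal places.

0.269

S = Σ Sᵢ = 48.7 + 48.7 + 72.5 + 13.3 = 183.2 m^2.
Σ(Sᵢαᵢ) = 48.7*0.08 + 48.7*0.76 + 72.5*0.04 + 13.3*0.41 = 49.261.
ᾱ = 49.261 / 183.2 = 0.269.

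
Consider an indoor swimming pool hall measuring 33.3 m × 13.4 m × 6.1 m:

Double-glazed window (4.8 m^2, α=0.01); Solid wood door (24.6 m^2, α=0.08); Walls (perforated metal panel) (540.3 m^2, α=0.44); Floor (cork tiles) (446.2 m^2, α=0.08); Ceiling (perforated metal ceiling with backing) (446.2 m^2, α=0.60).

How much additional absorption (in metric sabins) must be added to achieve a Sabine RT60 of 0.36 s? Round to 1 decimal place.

674.1 sabins

Equivalent absorption area: A₁ = 4.8*0.01 + 24.6*0.08 + 540.3*0.44 + 446.2*0.08 + 446.2*0.60 = 543.164 m^2.
Target A₂ = 0.161·2721.942/0.36 = 1217.313 sabins (V = 2721.942 m³).
Shortfall: 1217.313 − 543.164 = 674.1 sabins.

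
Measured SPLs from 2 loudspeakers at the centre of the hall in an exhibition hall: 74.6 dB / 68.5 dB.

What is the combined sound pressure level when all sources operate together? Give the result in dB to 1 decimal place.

75.6 dB

Converting to relative power and adding: 10^(74.6/10) + 10^(68.5/10) = 3.592e+07.
Combined level = 10 log₁₀(3.592e+07) = 75.6 dB.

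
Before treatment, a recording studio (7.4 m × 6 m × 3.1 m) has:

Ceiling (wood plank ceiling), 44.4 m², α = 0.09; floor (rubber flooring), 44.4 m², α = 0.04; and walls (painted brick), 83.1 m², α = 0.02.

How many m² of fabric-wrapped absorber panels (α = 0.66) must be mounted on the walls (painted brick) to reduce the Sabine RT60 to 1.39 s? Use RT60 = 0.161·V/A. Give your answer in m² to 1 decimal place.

Summing Sᵢαᵢ: 3.996 + 1.776 + 1.662 → A₁ = 7.434 sabins.
Required A₂ = 0.161·137.64/1.39 = 15.942 sabins.
Absorption to add: 15.942 − 7.434 = 8.508 sabins.
Net gain per m²: Δα = 0.66 − 0.02 = 0.64.
Area = ΔA/Δα = 8.508/0.64 = 13.3 m².

13.3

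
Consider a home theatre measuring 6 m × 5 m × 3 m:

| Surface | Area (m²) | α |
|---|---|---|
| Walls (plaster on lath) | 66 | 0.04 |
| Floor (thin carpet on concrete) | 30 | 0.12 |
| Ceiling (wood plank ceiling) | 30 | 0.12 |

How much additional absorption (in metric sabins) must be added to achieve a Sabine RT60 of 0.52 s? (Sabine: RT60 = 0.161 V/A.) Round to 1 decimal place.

Summing Sᵢαᵢ: 2.640 + 3.600 + 3.600 → A₁ = 9.840 sabins.
Target A₂ = 0.161·90/0.52 = 27.865 sabins (V = 90 m³).
Shortfall: 27.865 − 9.840 = 18.0 sabins.

18.0 sabins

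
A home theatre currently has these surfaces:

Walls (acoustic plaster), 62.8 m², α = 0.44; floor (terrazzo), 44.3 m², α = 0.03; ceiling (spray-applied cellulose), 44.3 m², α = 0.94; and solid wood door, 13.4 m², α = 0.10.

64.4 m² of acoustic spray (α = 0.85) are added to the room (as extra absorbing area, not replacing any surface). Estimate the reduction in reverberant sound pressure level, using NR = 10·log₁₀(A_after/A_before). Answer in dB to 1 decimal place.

Summing Sᵢαᵢ: 27.632 + 1.329 + 41.642 + 1.340 → A_before = 71.943 sabins.
Treatment contributes 64.4·0.85 = 54.740 sabins.
A_after = 71.943 + 54.740 = 126.683 sabins.
Reduction = 10 log₁₀(A_after/A_before) = 10 log₁₀(1.7609) = 2.5 dB.

2.5 dB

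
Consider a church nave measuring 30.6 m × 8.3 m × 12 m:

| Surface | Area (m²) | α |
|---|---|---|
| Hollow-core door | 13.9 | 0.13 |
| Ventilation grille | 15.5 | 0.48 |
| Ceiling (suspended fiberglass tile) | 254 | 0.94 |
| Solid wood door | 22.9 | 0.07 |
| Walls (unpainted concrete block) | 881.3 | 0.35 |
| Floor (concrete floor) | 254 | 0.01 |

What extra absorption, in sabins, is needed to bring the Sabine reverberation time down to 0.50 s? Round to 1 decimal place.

Equivalent absorption area: A₁ = 13.9·0.13 + 15.5·0.48 + 254·0.94 + 22.9·0.07 + 881.3·0.35 + 254·0.01 = 560.605 m².
Target A₂ = 0.161·3047.76/0.50 = 981.379 sabins (V = 3047.76 m³).
Shortfall: 981.379 − 560.605 = 420.8 sabins.

420.8 sabins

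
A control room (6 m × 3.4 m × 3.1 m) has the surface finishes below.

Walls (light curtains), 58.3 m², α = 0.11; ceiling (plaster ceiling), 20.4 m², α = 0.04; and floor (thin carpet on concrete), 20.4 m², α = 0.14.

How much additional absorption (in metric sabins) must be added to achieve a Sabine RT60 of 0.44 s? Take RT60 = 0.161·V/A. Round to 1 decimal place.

Total absorption A₁ = 58.3·0.11 + 20.4·0.04 + 20.4·0.14
  = 6.413 + 0.816 + 2.856 = 10.085 m² sabins.
For T = 0.44 s, need A₂ = 0.161·V/T = 0.161·63.24/0.44 = 23.140 sabins.
ΔA = A₂ − A₁ = 23.140 − 10.085 = 13.1 sabins.

13.1 sabins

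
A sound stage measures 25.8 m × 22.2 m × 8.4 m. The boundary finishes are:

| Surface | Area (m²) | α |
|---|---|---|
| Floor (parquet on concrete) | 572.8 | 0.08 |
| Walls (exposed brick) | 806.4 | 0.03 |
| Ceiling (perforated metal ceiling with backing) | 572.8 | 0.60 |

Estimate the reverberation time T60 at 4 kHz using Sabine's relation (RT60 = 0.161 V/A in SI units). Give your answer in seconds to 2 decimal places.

1.87 s

Summing Sᵢαᵢ: 45.824 + 24.192 + 343.680 → A = 413.696 sabins.
V = 25.8·22.2·8.4 = 4811.184 m³.
T = 0.161 V/A = 0.161·4811.184/413.696 = 1.87 s.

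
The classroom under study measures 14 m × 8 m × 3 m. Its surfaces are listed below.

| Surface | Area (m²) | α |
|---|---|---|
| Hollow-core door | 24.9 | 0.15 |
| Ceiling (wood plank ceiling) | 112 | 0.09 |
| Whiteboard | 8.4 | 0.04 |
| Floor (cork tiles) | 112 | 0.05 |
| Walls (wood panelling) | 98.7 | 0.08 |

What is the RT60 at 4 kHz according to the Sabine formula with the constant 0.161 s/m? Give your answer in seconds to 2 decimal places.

1.96 sec

Equivalent absorption area: A = 24.9×0.15 + 112×0.09 + 8.4×0.04 + 112×0.05 + 98.7×0.08 = 27.647 m².
Room volume: 336 m³.
Sabine: RT60 = 0.161 × 336 / 27.647 = 1.96 s.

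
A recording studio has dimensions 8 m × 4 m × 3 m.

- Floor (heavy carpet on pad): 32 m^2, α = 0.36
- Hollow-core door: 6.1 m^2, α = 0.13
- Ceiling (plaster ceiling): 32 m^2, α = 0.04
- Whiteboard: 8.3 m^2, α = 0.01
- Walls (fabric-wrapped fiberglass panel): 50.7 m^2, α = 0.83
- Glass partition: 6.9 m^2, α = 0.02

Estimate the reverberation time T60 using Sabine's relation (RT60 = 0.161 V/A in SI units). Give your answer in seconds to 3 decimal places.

A = Σ Sᵢαᵢ = 32*0.36 + 6.1*0.13 + 32*0.04 + 8.3*0.01 + 50.7*0.83 + 6.9*0.02 = 55.895 sabins.
V = 8·4·3 = 96 m³.
Sabine: RT60 = 0.161 × 96 / 55.895 = 0.277 s.

0.277 s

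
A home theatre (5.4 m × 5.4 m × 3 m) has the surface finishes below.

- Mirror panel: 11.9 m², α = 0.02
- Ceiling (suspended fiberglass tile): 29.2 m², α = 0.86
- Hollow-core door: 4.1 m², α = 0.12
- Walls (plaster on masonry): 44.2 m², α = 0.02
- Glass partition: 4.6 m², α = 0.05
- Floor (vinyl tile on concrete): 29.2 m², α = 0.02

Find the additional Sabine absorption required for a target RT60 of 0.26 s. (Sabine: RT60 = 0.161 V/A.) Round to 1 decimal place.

26.6 sabins

Equivalent absorption area: A₁ = 11.9×0.02 + 29.2×0.86 + 4.1×0.12 + 44.2×0.02 + 4.6×0.05 + 29.2×0.02 = 27.540 m².
Target A₂ = 0.161·87.48/0.26 = 54.170 sabins (V = 87.48 m³).
Shortfall: 54.170 − 27.540 = 26.6 sabins.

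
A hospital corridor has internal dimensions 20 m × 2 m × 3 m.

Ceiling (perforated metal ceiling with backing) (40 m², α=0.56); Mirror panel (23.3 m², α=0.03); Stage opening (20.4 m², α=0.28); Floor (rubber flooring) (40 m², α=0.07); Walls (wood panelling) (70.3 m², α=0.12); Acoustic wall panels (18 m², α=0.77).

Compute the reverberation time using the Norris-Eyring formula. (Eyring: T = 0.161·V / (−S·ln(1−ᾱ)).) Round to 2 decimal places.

0.31 s

S = Σ Sᵢ = 212.0 m².
Σ(Sᵢαᵢ) = 40·0.56 + 23.3·0.03 + 20.4·0.28 + 40·0.07 + 70.3·0.12 + 18·0.77 = 53.907.
ᾱ = 53.907 / 212.0 = 0.2543.
Eyring denominator: −S ln(1−ᾱ) = 62.208.
V = 20 × 2 × 3 = 120 m³.
T = 0.161·V/[−S·ln(1−ᾱ)] = 0.161·120/62.208 = 0.31 s.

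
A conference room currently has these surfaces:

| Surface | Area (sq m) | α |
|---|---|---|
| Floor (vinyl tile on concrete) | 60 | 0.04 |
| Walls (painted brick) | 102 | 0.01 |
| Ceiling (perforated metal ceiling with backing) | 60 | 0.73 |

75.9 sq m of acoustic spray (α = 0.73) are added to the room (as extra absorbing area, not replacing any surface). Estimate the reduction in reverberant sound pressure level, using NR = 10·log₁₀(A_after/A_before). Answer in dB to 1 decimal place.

Total absorption A_before = 60·0.04 + 102·0.01 + 60·0.73
  = 2.400 + 1.020 + 43.800 = 47.220 sq m sabins.
Added absorption = 75.9 × 0.73 = 55.407 sabins.
A_after = 47.220 + 55.407 = 102.627 sabins.
NR = 10·log₁₀(102.627/47.220) = 3.4 dB.

3.4 dB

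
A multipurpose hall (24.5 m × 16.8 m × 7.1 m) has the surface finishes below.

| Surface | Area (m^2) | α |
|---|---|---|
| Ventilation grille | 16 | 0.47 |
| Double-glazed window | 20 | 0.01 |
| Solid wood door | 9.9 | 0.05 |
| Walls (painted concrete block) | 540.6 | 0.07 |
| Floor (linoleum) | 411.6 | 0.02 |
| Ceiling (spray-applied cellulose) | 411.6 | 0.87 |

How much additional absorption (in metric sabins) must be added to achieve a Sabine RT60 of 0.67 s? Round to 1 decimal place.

Total absorption A₁ = 16·0.47 + 20·0.01 + 9.9·0.05 + 540.6·0.07 + 411.6·0.02 + 411.6·0.87
  = 7.520 + 0.200 + 0.495 + 37.842 + 8.232 + 358.092 = 412.381 m^2 sabins.
V = 2922.36 m³. Required absorption A₂ = 0.161 × 2922.36 / 0.67 = 702.239 sabins.
ΔA = A₂ − A₁ = 702.239 − 412.381 = 289.9 sabins.

289.9 sabins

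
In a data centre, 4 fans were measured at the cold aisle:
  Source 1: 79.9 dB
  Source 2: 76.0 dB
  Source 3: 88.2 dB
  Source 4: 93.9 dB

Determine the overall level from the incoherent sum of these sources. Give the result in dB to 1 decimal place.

95.1 dB

Σ 10^(Lᵢ/10) = 3.253e+09.
L_total = 10·log₁₀(3.253e+09) = 95.1 dB.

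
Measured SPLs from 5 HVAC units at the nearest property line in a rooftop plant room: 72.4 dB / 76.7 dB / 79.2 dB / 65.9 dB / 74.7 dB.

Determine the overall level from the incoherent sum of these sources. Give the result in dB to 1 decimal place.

82.6 dB

Sum in the linear (power) domain: Σ 10^(Lᵢ/10) = 10^(72.4/10) + 10^(76.7/10) + 10^(79.2/10) + 10^(65.9/10) + 10^(74.7/10) = 1.807e+08.
L_total = 10·log₁₀(1.807e+08) = 82.6 dB.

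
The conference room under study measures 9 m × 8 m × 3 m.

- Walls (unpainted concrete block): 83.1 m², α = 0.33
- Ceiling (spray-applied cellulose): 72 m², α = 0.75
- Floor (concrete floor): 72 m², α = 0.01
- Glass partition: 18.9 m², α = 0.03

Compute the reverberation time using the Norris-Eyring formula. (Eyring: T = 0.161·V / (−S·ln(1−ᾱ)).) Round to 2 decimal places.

S = Σ Sᵢ = 246.0 m².
Σ(Sᵢαᵢ) = 83.1×0.33 + 72×0.75 + 72×0.01 + 18.9×0.03 = 82.710.
ᾱ = 82.710 / 246.0 = 0.3362.
Eyring denominator: −S ln(1−ᾱ) = 100.804.
V = 9 × 8 × 3 = 216 m³.
RT60 = 0.161 × 216 / 100.804 = 0.34 s.

0.34 s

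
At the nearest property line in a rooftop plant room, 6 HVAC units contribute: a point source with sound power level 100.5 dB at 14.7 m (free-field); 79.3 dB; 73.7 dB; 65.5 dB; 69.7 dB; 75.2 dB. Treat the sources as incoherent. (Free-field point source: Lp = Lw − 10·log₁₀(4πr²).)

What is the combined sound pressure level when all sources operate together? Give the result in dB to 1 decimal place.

82.0 dB

Source at 14.7 m: Lp = 100.5 − 10·log₁₀(4π·14.7²) = 100.5 − 10·log₁₀(2715.467) = 66.2 dB.
Converting to relative power and adding: 10^(66.2/10) + 10^(79.3/10) + 10^(73.7/10) + 10^(65.5/10) + 10^(69.7/10) + 10^(75.2/10) = 1.587e+08.
Back to dB: 10·log₁₀ Σ = 82.0 dB.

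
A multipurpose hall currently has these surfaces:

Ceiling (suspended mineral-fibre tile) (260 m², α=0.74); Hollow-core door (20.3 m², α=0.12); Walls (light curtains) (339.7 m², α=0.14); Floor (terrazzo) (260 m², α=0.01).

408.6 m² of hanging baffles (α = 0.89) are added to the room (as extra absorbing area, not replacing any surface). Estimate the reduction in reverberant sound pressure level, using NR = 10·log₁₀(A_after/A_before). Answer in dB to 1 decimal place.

Summing Sᵢαᵢ: 192.400 + 2.436 + 47.558 + 2.600 → A_before = 244.994 sabins.
Treatment contributes 408.6·0.89 = 363.654 sabins.
New total A_after = 608.648 sabins.
NR = 10·log₁₀(608.648/244.994) = 4.0 dB.

4.0 dB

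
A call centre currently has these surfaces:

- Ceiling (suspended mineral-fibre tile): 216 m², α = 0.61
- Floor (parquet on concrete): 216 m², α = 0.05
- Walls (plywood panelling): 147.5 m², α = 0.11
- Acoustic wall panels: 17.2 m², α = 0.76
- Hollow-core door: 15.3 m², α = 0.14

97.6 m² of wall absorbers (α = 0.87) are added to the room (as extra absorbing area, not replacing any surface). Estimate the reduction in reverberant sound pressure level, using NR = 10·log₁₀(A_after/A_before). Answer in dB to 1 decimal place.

1.7 dB

Total absorption A_before = 216×0.61 + 216×0.05 + 147.5×0.11 + 17.2×0.76 + 15.3×0.14
  = 131.760 + 10.800 + 16.225 + 13.072 + 2.142 = 173.999 m² sabins.
Treatment contributes 97.6·0.87 = 84.912 sabins.
New total A_after = 258.911 sabins.
NR = 10·log₁₀(258.911/173.999) = 1.7 dB.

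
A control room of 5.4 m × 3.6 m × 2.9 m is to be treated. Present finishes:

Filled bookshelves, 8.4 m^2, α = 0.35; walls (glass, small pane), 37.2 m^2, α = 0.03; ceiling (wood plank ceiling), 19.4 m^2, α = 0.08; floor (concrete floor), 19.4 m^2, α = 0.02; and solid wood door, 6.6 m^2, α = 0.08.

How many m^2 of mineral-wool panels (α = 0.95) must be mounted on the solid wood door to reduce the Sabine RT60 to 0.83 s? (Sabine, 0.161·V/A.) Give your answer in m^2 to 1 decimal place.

Summing Sᵢαᵢ: 2.940 + 1.116 + 1.552 + 0.388 + 0.528 → A₁ = 6.524 sabins.
Required A₂ = 0.161·56.376/0.83 = 10.936 sabins.
ΔA needed = 10.936 − 6.524 = 4.412 sabins.
Each m^2 of panel replacing the solid wood door adds (0.95 − 0.08) = 0.87 sabins.
Area = ΔA/Δα = 4.412/0.87 = 5.1 m^2.

5.1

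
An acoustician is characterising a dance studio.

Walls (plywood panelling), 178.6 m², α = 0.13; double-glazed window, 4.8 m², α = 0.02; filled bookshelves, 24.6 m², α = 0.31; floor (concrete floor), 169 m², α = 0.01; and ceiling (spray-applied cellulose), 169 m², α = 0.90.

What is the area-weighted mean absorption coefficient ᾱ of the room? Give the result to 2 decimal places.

0.34

S = Σ Sᵢ = 178.6 + 4.8 + 24.6 + 169 + 169 = 546.0 m².
A = 178.6*0.13 + 4.8*0.02 + 24.6*0.31 + 169*0.01 + 169*0.90 = 184.730 sabins.
ᾱ = 184.730 / 546.0 = 0.34.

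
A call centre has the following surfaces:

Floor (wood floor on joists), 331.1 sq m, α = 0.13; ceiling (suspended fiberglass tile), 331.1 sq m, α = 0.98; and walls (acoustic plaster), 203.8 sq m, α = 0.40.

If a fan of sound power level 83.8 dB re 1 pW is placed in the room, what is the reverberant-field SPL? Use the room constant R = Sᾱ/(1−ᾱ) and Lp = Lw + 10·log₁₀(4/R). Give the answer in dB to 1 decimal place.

60.1 dB

Σ(Sᵢαᵢ) = 331.1·0.13 + 331.1·0.98 + 203.8·0.40 = 449.041; total area S = 866.0 sq m.
ᾱ = 0.5185, so room constant R = A/(1−ᾱ) = 932.588 sq m.
Lp = 83.8 + 10·log₁₀(4/932.588) = 83.8 + (-23.68) = 60.1 dB.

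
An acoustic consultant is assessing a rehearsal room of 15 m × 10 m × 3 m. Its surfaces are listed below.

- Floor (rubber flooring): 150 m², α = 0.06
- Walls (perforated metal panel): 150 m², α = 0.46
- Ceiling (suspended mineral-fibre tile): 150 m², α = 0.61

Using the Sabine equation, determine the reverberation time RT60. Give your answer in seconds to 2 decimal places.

Total absorption A = 150×0.06 + 150×0.46 + 150×0.61
  = 9.000 + 69.000 + 91.500 = 169.500 m² sabins.
V = 15·10·3 = 450 m³.
RT60 = 0.161 · V / A = 0.161 × 450 / 169.500 = 0.43 s.

0.43 seconds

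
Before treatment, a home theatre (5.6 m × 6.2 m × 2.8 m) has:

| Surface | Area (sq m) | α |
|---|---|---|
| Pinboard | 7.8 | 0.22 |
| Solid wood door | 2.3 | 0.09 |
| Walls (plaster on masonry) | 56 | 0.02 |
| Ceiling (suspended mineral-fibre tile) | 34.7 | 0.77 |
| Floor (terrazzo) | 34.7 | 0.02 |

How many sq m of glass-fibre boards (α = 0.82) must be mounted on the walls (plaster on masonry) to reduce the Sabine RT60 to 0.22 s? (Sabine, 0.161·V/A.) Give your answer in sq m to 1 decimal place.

50.9

A₁ = Σ Sᵢαᵢ = 7.8·0.22 + 2.3·0.09 + 56·0.02 + 34.7·0.77 + 34.7·0.02 = 30.456 sabins.
V = 97.216 m³. Target absorption A₂ = 0.161 × 97.216 / 0.22 = 71.144 sabins.
Absorption to add: 71.144 − 30.456 = 40.688 sabins.
Net gain per sq m: Δα = 0.82 − 0.02 = 0.80.
Panel area = 40.688 / 0.80 = 50.9 sq m.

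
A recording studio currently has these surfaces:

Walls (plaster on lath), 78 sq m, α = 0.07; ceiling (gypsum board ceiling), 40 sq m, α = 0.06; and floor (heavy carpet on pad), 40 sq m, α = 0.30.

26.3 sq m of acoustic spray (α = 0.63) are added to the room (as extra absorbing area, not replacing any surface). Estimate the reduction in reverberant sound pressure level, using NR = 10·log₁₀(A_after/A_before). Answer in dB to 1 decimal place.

Total absorption A_before = 78×0.07 + 40×0.06 + 40×0.30
  = 5.460 + 2.400 + 12.000 = 19.860 sq m sabins.
Added absorption = 26.3 × 0.63 = 16.569 sabins.
New total A_after = 36.429 sabins.
NR = 10·log₁₀(36.429/19.860) = 2.6 dB.

2.6 dB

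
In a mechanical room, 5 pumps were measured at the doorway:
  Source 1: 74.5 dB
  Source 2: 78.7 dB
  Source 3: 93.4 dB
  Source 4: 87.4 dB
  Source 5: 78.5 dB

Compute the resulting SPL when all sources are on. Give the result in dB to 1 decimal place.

Σ 10^(Lᵢ/10) = 2.91e+09.
Back to dB: 10·log₁₀ Σ = 94.6 dB.

94.6 dB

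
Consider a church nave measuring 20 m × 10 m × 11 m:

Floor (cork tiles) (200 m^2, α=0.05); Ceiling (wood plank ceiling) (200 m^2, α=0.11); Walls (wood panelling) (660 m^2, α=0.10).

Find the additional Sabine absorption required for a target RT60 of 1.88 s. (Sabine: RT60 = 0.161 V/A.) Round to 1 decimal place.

90.4 sabins

Equivalent absorption area: A₁ = 200*0.05 + 200*0.11 + 660*0.10 = 98.000 m^2.
For T = 1.88 s, need A₂ = 0.161·V/T = 0.161·2200/1.88 = 188.404 sabins.
Additional absorption ΔA = 188.404 − 98.000 = 90.4 sabins.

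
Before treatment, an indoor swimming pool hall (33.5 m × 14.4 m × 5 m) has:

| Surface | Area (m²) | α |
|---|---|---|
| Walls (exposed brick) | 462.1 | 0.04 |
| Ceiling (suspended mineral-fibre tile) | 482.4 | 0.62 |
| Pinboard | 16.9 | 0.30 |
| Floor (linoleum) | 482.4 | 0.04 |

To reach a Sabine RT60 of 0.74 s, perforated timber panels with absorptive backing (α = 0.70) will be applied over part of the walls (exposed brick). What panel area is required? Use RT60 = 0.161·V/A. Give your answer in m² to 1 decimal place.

277.0

Total absorption A₁ = 462.1×0.04 + 482.4×0.62 + 16.9×0.30 + 482.4×0.04
  = 18.484 + 299.088 + 5.070 + 19.296 = 341.938 m² sabins.
V = 2412 m³. Target absorption A₂ = 0.161 × 2412 / 0.74 = 524.773 sabins.
ΔA needed = 524.773 − 341.938 = 182.835 sabins.
Net gain per m²: Δα = 0.70 − 0.04 = 0.66.
Area = ΔA/Δα = 182.835/0.66 = 277.0 m².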